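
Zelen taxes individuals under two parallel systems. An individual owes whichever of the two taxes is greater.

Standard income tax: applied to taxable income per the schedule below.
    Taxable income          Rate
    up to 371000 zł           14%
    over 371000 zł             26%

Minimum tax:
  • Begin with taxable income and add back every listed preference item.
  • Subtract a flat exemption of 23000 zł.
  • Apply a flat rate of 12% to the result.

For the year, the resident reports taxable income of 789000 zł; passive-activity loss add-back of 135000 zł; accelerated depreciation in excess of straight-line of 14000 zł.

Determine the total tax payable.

160620 zł

Standard income tax:
  371000 zł × 14% = 51940 zł
  418000 zł × 26% = 108680 zł
  → 160620 zł

Minimum tax:
  Adjusted income: 789000 zł + 135000 zł + 14000 zł = 938000 zł
  Less exemption 23000 zł → base 915000 zł
  915000 zł × 12% = 109800 zł

160620 zł > 109800 zł, so the standard income tax governs.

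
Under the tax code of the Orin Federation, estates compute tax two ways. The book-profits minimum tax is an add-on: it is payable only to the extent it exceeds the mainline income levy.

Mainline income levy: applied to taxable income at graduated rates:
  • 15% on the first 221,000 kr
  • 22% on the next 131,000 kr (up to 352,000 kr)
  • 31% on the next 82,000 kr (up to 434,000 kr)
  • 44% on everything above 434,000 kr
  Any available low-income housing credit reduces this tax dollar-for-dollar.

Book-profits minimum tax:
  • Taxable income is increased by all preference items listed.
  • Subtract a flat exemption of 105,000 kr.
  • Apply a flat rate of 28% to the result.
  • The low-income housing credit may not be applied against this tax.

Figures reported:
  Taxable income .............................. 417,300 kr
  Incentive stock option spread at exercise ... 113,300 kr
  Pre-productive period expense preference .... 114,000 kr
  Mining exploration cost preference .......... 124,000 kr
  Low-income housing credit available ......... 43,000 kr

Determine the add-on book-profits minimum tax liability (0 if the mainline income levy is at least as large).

146,595 kr

Mainline income levy:
  221,000 kr × 15% = 33,150 kr
  131,000 kr × 22% = 28,820 kr
  65,300 kr × 31% = 20,243 kr
  → 82,213 kr
  Less low-income housing credit 43,000 kr → 39,213 kr

Book-profits minimum tax:
  Adjusted income: 417,300 kr + 113,300 kr + 114,000 kr + 124,000 kr = 768,600 kr
  Less exemption 105,000 kr → base 663,600 kr
  663,600 kr × 28% = 185,808 kr

Excess of book-profits minimum tax over mainline income levy: 185,808 kr − 39,213 kr = 146,595 kr.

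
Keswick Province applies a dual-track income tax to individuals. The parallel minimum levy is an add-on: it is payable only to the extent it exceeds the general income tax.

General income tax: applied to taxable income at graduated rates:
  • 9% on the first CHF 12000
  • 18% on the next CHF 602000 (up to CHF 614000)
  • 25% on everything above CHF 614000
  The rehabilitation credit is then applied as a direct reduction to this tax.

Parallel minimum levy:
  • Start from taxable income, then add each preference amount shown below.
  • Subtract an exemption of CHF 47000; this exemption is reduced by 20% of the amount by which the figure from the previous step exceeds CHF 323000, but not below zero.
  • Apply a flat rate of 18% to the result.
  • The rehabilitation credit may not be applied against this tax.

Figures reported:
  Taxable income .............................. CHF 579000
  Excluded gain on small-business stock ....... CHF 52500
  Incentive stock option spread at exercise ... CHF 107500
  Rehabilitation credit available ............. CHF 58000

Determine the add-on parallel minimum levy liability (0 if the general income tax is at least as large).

CHF 87880

Parallel minimum levy:
  Adjusted income: CHF 579000 + CHF 52500 + CHF 107500 = CHF 739000
  Exemption: 20% × (CHF 739000 − CHF 323000) = CHF 83200 ≥ CHF 47000, so the exemption is fully phased out
  Base: CHF 739000 − CHF 0 = CHF 739000
  CHF 739000 × 18% = CHF 133020

General income tax:
  CHF 12000 × 9% = CHF 1080
  CHF 567000 × 18% = CHF 102060
  → CHF 103140
  Less rehabilitation credit CHF 58000 → CHF 45140

Excess of parallel minimum levy over general income tax: CHF 133020 − CHF 45140 = CHF 87880.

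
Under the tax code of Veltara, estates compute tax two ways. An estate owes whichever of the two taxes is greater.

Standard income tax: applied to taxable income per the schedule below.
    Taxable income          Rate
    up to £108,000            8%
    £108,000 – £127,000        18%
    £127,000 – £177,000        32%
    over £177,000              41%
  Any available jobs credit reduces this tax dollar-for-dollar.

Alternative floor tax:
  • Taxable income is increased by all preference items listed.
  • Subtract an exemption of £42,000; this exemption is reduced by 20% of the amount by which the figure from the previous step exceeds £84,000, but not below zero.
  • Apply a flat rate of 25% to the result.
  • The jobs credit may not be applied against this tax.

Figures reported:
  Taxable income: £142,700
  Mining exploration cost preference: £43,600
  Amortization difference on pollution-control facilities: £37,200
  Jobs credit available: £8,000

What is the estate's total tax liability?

Standard income tax:
  £108,000 × 8% = £8,640
  £19,000 × 18% = £3,420
  £15,700 × 32% = £5,024
  → £17,084
  Less jobs credit £8,000 → £9,084

Alternative floor tax:
  Adjusted income: £142,700 + £43,600 + £37,200 = £223,500
  Exemption: £42,000 − 20% × (£223,500 − £84,000) = £42,000 − £27,900 = £14,100
  Base: £223,500 − £14,100 = £209,400
  £209,400 × 25% = £52,350

£52,350 > £9,084, so the alternative floor tax is the binding amount.

£52,350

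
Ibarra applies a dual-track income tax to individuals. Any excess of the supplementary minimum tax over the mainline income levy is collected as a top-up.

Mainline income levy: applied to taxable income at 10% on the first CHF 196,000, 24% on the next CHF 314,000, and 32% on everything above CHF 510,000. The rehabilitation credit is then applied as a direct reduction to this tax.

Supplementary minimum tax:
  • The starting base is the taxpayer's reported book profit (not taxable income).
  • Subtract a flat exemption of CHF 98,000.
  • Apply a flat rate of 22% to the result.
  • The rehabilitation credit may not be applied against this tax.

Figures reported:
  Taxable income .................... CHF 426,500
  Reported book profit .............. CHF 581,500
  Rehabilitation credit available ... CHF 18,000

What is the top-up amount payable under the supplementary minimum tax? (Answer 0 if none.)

Supplementary minimum tax:
  Base (reported book profit): CHF 581,500
  Less exemption CHF 98,000 → base CHF 483,500
  CHF 483,500 × 22% = CHF 106,370

Mainline income levy:
  CHF 196,000 × 10% = CHF 19,600
  CHF 230,500 × 24% = CHF 55,320
  → CHF 74,920
  Less rehabilitation credit CHF 18,000 → CHF 56,920

Excess of supplementary minimum tax over mainline income levy: CHF 106,370 − CHF 56,920 = CHF 49,450.

CHF 49,450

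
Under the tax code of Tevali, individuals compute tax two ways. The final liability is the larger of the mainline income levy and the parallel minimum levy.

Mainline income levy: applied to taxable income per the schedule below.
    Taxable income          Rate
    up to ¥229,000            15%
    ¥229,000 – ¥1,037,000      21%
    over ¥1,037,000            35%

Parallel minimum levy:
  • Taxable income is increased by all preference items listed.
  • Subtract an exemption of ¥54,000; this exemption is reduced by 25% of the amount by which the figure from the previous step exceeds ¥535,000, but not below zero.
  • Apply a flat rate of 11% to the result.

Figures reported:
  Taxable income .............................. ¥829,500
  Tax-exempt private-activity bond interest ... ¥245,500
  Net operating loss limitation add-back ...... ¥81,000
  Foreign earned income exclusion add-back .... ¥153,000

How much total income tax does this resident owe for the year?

Mainline income levy:
  ¥229,000 × 15% = ¥34,350
  ¥600,500 × 21% = ¥126,105
  → ¥160,455

Parallel minimum levy:
  Adjusted income: ¥829,500 + ¥245,500 + ¥81,000 + ¥153,000 = ¥1,309,000
  Exemption: 25% × (¥1,309,000 − ¥535,000) = ¥193,500 ≥ ¥54,000, so the exemption is fully phased out
  Base: ¥1,309,000 − ¥0 = ¥1,309,000
  ¥1,309,000 × 11% = ¥143,990

¥160,455 > ¥143,990, so the mainline income levy governs.

¥160,455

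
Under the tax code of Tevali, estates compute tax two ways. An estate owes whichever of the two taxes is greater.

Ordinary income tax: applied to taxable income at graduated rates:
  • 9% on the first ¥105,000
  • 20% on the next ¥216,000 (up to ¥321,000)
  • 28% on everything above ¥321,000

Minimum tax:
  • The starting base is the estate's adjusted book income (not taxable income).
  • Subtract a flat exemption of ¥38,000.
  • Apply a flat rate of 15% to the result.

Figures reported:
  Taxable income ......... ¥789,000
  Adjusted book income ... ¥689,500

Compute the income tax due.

¥183,690

Minimum tax:
  Base (adjusted book income): ¥689,500
  Less exemption ¥38,000 → base ¥651,500
  ¥651,500 × 15% = ¥97,725

Ordinary income tax:
  ¥105,000 × 9% = ¥9,450
  ¥216,000 × 20% = ¥43,200
  ¥468,000 × 28% = ¥131,040
  → ¥183,690

¥183,690 > ¥97,725, so the ordinary income tax governs.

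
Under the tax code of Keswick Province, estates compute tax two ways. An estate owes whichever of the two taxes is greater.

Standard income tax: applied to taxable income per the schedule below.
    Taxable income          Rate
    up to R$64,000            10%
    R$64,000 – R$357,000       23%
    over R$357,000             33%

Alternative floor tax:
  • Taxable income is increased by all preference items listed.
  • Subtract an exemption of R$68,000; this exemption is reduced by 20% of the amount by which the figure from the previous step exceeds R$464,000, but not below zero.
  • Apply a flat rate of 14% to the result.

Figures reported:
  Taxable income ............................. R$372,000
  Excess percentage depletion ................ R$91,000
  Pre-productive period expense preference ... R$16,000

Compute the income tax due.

R$78,740

Standard income tax:
  R$64,000 × 10% = R$6,400
  R$293,000 × 23% = R$67,390
  R$15,000 × 33% = R$4,950
  → R$78,740

Alternative floor tax:
  Adjusted income: R$372,000 + R$91,000 + R$16,000 = R$479,000
  Exemption: R$68,000 − 20% × (R$479,000 − R$464,000) = R$68,000 − R$3,000 = R$65,000
  Base: R$479,000 − R$65,000 = R$414,000
  R$414,000 × 14% = R$57,960

R$78,740 > R$57,960, so the standard income tax governs.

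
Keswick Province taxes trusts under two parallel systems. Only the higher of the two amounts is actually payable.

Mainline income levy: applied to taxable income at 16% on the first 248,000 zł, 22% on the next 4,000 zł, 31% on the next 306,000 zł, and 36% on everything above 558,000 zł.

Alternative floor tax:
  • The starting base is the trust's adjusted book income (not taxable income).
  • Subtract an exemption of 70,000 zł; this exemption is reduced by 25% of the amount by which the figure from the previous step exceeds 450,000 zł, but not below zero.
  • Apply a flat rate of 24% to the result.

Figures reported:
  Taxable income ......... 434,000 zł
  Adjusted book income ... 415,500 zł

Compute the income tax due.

96,980 zł

Mainline income levy:
  248,000 zł × 16% = 39,680 zł
  4,000 zł × 22% = 880 zł
  182,000 zł × 31% = 56,420 zł
  → 96,980 zł

Alternative floor tax:
  Base (adjusted book income): 415,500 zł
  Exemption: 415,500 zł ≤ 450,000 zł, so full 70,000 zł applies
  Base: 415,500 zł − 70,000 zł = 345,500 zł
  345,500 zł × 24% = 82,920 zł

96,980 zł > 82,920 zł, so the mainline income levy governs.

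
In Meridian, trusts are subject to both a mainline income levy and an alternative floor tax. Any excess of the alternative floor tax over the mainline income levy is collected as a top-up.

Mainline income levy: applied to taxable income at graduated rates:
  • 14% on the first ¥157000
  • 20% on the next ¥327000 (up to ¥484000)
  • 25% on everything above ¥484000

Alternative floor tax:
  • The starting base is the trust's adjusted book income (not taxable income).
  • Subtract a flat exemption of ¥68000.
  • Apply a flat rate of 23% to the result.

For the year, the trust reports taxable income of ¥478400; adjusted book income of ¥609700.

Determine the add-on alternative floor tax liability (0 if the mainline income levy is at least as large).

Alternative floor tax:
  Base (adjusted book income): ¥609700
  Less exemption ¥68000 → base ¥541700
  ¥541700 × 23% = ¥124591

Mainline income levy:
  ¥157000 × 14% = ¥21980
  ¥321400 × 20% = ¥64280
  → ¥86260

Excess of alternative floor tax over mainline income levy: ¥124591 − ¥86260 = ¥38331.

¥38331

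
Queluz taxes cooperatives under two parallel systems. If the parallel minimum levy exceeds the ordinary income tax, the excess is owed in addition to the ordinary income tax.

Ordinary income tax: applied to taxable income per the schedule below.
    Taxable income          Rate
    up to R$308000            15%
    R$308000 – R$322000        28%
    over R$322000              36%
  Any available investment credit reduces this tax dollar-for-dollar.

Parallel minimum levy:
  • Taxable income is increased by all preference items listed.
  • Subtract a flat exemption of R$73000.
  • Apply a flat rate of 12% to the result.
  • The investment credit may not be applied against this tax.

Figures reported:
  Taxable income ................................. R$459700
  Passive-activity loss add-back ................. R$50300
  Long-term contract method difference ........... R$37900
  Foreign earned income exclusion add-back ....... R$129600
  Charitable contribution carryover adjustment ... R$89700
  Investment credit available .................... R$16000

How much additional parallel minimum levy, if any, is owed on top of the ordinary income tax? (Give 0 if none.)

Parallel minimum levy:
  Adjusted income: R$459700 + R$50300 + R$37900 + R$129600 + R$89700 = R$767200
  Less exemption R$73000 → base R$694200
  R$694200 × 12% = R$83304

Ordinary income tax:
  R$308000 × 15% = R$46200
  R$14000 × 28% = R$3920
  R$137700 × 36% = R$49572
  → R$99692
  Less investment credit R$16000 → R$83692

R$83304 ≤ R$83692, so no add-on is due.

R$0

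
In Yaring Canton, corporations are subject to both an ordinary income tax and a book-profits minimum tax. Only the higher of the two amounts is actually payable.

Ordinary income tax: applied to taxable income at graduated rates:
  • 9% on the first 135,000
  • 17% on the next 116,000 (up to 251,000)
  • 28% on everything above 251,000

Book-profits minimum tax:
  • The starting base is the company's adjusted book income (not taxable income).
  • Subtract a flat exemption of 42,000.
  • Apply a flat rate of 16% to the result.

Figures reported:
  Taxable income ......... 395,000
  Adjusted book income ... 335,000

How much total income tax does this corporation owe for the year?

72,190

Ordinary income tax:
  135,000 × 9% = 12,150
  116,000 × 17% = 19,720
  144,000 × 28% = 40,320
  → 72,190

Book-profits minimum tax:
  Base (adjusted book income): 335,000
  Less exemption 42,000 → base 293,000
  293,000 × 16% = 46,880

72,190 > 46,880, so the ordinary income tax governs.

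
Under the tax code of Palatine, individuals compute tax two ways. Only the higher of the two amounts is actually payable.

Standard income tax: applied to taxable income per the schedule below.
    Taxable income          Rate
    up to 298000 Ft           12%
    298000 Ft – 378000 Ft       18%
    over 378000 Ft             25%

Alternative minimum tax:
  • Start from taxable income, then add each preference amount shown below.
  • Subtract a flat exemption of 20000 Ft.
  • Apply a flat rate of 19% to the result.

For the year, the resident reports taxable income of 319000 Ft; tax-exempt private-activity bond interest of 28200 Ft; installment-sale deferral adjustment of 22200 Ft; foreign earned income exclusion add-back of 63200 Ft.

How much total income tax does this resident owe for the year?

Standard income tax:
  298000 Ft × 12% = 35760 Ft
  21000 Ft × 18% = 3780 Ft
  → 39540 Ft

Alternative minimum tax:
  Adjusted income: 319000 Ft + 28200 Ft + 22200 Ft + 63200 Ft = 432600 Ft
  Less exemption 20000 Ft → base 412600 Ft
  412600 Ft × 19% = 78394 Ft

78394 Ft > 39540 Ft, so the alternative minimum tax is the binding amount.

78394 Ft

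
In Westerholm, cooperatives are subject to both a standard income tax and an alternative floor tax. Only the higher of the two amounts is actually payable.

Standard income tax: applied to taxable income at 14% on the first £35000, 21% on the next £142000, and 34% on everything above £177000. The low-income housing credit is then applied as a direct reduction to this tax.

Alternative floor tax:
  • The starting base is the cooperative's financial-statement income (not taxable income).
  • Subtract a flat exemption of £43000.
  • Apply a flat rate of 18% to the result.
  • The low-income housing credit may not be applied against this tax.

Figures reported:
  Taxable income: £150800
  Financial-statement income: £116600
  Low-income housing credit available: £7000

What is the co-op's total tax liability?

£22218

Standard income tax:
  £35000 × 14% = £4900
  £115800 × 21% = £24318
  → £29218
  Less low-income housing credit £7000 → £22218

Alternative floor tax:
  Base (financial-statement income): £116600
  Less exemption £43000 → base £73600
  £73600 × 18% = £13248

£22218 > £13248, so the standard income tax governs.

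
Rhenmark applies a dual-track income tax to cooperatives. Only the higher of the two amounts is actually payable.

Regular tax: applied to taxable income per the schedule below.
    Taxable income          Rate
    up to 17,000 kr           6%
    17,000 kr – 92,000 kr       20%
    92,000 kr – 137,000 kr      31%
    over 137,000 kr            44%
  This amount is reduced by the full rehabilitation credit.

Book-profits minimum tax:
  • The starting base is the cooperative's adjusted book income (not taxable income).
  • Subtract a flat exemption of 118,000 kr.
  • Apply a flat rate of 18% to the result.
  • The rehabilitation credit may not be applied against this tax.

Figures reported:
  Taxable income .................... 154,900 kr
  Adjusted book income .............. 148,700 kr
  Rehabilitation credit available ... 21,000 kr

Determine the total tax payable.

16,846 kr

Book-profits minimum tax:
  Base (adjusted book income): 148,700 kr
  Less exemption 118,000 kr → base 30,700 kr
  30,700 kr × 18% = 5,526 kr

Regular tax:
  17,000 kr × 6% = 1,020 kr
  75,000 kr × 20% = 15,000 kr
  45,000 kr × 31% = 13,950 kr
  17,900 kr × 44% = 7,876 kr
  → 37,846 kr
  Less rehabilitation credit 21,000 kr → 16,846 kr

16,846 kr > 5,526 kr, so the regular tax governs.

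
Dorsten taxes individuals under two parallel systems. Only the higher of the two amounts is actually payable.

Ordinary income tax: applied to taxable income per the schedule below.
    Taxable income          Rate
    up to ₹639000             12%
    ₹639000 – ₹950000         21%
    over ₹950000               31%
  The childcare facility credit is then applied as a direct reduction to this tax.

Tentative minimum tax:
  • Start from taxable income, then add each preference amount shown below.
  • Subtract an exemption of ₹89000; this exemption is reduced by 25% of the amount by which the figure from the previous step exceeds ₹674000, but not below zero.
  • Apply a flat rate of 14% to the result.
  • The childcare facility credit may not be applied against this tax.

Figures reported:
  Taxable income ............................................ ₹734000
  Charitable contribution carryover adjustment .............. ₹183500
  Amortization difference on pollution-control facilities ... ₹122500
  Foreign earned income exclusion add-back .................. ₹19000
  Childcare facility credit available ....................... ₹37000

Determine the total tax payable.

₹148260

Ordinary income tax:
  ₹639000 × 12% = ₹76680
  ₹95000 × 21% = ₹19950
  → ₹96630
  Less childcare facility credit ₹37000 → ₹59630

Tentative minimum tax:
  Adjusted income: ₹734000 + ₹183500 + ₹122500 + ₹19000 = ₹1059000
  Exemption: 25% × (₹1059000 − ₹674000) = ₹96250 ≥ ₹89000, so the exemption is fully phased out
  Base: ₹1059000 − ₹0 = ₹1059000
  ₹1059000 × 14% = ₹148260

₹148260 > ₹59630, so the tentative minimum tax is the binding amount.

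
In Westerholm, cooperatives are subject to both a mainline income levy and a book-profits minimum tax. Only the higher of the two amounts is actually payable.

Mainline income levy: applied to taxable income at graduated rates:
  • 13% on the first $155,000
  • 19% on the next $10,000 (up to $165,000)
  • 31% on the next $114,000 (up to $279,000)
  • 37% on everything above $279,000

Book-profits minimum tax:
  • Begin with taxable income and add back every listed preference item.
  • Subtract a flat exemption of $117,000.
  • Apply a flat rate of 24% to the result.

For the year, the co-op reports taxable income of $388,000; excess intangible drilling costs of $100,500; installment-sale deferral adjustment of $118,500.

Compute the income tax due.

$117,600

Book-profits minimum tax:
  Adjusted income: $388,000 + $100,500 + $118,500 = $607,000
  Less exemption $117,000 → base $490,000
  $490,000 × 24% = $117,600

Mainline income levy:
  $155,000 × 13% = $20,150
  $10,000 × 19% = $1,900
  $114,000 × 31% = $35,340
  $109,000 × 37% = $40,330
  → $97,720

$117,600 > $97,720, so the book-profits minimum tax is the binding amount.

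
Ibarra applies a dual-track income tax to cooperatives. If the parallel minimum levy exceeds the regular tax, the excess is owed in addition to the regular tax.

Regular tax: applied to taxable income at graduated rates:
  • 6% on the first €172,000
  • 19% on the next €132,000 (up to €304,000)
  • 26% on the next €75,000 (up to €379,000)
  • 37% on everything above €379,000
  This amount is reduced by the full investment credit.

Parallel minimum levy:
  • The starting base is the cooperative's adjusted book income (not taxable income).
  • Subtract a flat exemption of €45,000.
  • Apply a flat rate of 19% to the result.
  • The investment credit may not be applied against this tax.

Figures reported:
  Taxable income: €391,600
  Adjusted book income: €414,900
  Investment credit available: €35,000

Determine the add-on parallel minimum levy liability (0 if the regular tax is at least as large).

Regular tax:
  €172,000 × 6% = €10,320
  €132,000 × 19% = €25,080
  €75,000 × 26% = €19,500
  €12,600 × 37% = €4,662
  → €59,562
  Less investment credit €35,000 → €24,562

Parallel minimum levy:
  Base (adjusted book income): €414,900
  Less exemption €45,000 → base €369,900
  €369,900 × 19% = €70,281

Excess of parallel minimum levy over regular tax: €70,281 − €24,562 = €45,719.

€45,719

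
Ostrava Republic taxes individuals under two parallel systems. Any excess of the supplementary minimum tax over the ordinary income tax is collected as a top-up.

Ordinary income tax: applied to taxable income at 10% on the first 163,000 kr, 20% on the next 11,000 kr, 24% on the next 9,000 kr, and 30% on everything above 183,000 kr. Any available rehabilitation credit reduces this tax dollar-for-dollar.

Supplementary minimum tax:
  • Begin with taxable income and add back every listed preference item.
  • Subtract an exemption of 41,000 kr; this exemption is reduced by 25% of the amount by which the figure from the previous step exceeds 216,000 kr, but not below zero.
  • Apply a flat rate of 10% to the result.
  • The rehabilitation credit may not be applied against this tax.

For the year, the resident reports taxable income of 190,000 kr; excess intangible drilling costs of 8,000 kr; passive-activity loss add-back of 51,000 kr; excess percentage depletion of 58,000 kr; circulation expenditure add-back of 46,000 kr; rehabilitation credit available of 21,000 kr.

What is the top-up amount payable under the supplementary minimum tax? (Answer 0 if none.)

32,865 kr

Ordinary income tax:
  163,000 kr × 10% = 16,300 kr
  11,000 kr × 20% = 2,200 kr
  9,000 kr × 24% = 2,160 kr
  7,000 kr × 30% = 2,100 kr
  → 22,760 kr
  Less rehabilitation credit 21,000 kr → 1,760 kr

Supplementary minimum tax:
  Adjusted income: 190,000 kr + 8,000 kr + 51,000 kr + 58,000 kr + 46,000 kr = 353,000 kr
  Exemption: 41,000 kr − 25% × (353,000 kr − 216,000 kr) = 41,000 kr − 34,250 kr = 6,750 kr
  Base: 353,000 kr − 6,750 kr = 346,250 kr
  346,250 kr × 10% = 34,625 kr

Excess of supplementary minimum tax over ordinary income tax: 34,625 kr − 1,760 kr = 32,865 kr.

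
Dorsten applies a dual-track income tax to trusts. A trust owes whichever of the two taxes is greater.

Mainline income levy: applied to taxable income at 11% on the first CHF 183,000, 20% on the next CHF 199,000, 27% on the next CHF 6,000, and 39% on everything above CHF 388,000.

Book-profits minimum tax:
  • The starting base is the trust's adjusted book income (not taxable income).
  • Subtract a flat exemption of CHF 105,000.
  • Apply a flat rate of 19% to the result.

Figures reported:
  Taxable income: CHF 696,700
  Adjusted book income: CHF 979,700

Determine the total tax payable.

Mainline income levy:
  CHF 183,000 × 11% = CHF 20,130
  CHF 199,000 × 20% = CHF 39,800
  CHF 6,000 × 27% = CHF 1,620
  CHF 308,700 × 39% = CHF 120,393
  → CHF 181,943

Book-profits minimum tax:
  Base (adjusted book income): CHF 979,700
  Less exemption CHF 105,000 → base CHF 874,700
  CHF 874,700 × 19% = CHF 166,193

CHF 181,943 > CHF 166,193, so the mainline income levy governs.

CHF 181,943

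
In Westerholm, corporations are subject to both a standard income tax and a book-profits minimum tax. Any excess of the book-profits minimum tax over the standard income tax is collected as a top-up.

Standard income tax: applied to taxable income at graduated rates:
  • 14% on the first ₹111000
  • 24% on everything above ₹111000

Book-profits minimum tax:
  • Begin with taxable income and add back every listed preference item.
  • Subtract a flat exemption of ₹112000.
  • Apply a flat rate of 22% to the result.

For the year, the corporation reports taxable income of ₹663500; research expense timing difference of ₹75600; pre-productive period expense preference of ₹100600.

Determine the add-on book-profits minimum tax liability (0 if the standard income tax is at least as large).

₹11954

Book-profits minimum tax:
  Adjusted income: ₹663500 + ₹75600 + ₹100600 = ₹839700
  Less exemption ₹112000 → base ₹727700
  ₹727700 × 22% = ₹160094

Standard income tax:
  ₹111000 × 14% = ₹15540
  ₹552500 × 24% = ₹132600
  → ₹148140

Excess of book-profits minimum tax over standard income tax: ₹160094 − ₹148140 = ₹11954.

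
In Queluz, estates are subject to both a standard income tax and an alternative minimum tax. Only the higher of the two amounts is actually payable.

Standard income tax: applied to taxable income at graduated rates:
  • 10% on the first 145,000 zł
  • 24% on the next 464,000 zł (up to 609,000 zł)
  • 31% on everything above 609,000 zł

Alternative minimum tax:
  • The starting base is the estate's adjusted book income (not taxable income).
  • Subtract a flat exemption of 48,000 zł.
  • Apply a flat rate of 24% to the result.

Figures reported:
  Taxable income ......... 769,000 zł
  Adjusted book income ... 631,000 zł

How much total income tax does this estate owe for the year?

Alternative minimum tax:
  Base (adjusted book income): 631,000 zł
  Less exemption 48,000 zł → base 583,000 zł
  583,000 zł × 24% = 139,920 zł

Standard income tax:
  145,000 zł × 10% = 14,500 zł
  464,000 zł × 24% = 111,360 zł
  160,000 zł × 31% = 49,600 zł
  → 175,460 zł

175,460 zł > 139,920 zł, so the standard income tax governs.

175,460 zł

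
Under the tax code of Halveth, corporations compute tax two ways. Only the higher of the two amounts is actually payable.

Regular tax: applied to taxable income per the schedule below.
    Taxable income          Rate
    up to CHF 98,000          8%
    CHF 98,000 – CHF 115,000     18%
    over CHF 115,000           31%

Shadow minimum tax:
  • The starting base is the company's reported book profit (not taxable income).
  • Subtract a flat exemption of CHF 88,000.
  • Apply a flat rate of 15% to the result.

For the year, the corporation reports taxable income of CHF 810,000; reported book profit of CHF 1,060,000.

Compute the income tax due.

CHF 226,350

Regular tax:
  CHF 98,000 × 8% = CHF 7,840
  CHF 17,000 × 18% = CHF 3,060
  CHF 695,000 × 31% = CHF 215,450
  → CHF 226,350

Shadow minimum tax:
  Base (reported book profit): CHF 1,060,000
  Less exemption CHF 88,000 → base CHF 972,000
  CHF 972,000 × 15% = CHF 145,800

CHF 226,350 > CHF 145,800, so the regular tax governs.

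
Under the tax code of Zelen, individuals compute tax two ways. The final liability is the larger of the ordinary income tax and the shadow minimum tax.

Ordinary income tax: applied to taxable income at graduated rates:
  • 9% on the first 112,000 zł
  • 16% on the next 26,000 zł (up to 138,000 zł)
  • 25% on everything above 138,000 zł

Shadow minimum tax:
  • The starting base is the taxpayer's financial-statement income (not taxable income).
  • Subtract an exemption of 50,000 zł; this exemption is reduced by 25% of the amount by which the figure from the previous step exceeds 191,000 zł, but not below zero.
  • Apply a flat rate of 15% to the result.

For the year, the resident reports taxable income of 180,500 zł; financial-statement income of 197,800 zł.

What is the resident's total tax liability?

Ordinary income tax:
  112,000 zł × 9% = 10,080 zł
  26,000 zł × 16% = 4,160 zł
  42,500 zł × 25% = 10,625 zł
  → 24,865 zł

Shadow minimum tax:
  Base (financial-statement income): 197,800 zł
  Exemption: 50,000 zł − 25% × (197,800 zł − 191,000 zł) = 50,000 zł − 1,700 zł = 48,300 zł
  Base: 197,800 zł − 48,300 zł = 149,500 zł
  149,500 zł × 15% = 22,425 zł

24,865 zł > 22,425 zł, so the ordinary income tax governs.

24,865 zł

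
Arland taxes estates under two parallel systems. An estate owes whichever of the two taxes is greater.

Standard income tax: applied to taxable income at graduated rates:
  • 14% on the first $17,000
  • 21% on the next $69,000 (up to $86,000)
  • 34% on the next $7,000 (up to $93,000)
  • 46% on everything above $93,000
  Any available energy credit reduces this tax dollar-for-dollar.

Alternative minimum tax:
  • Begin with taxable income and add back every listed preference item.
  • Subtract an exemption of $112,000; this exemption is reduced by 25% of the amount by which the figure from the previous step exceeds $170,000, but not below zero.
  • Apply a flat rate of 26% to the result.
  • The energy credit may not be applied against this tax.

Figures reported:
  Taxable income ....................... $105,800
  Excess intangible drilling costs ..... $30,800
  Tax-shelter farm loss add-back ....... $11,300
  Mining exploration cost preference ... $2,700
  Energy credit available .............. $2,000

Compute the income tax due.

$23,138

Alternative minimum tax:
  Adjusted income: $105,800 + $30,800 + $11,300 + $2,700 = $150,600
  Exemption: $150,600 ≤ $170,000, so full $112,000 applies
  Base: $150,600 − $112,000 = $38,600
  $38,600 × 26% = $10,036

Standard income tax:
  $17,000 × 14% = $2,380
  $69,000 × 21% = $14,490
  $7,000 × 34% = $2,380
  $12,800 × 46% = $5,888
  → $25,138
  Less energy credit $2,000 → $23,138

$23,138 > $10,036, so the standard income tax governs.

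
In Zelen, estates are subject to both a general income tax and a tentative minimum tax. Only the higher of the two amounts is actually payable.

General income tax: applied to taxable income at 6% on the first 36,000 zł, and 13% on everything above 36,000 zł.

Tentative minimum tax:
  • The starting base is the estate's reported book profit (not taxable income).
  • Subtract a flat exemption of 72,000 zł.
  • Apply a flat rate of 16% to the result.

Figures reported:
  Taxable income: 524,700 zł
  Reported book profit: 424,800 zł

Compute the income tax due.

65,691 zł

General income tax:
  36,000 zł × 6% = 2,160 zł
  488,700 zł × 13% = 63,531 zł
  → 65,691 zł

Tentative minimum tax:
  Base (reported book profit): 424,800 zł
  Less exemption 72,000 zł → base 352,800 zł
  352,800 zł × 16% = 56,448 zł

65,691 zł > 56,448 zł, so the general income tax governs.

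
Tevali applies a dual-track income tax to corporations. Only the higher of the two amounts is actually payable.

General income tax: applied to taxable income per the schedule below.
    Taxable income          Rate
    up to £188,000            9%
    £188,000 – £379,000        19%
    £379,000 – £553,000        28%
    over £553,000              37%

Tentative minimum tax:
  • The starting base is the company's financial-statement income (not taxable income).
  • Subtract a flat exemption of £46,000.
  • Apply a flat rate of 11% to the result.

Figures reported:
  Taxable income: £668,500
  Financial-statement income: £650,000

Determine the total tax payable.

General income tax:
  £188,000 × 9% = £16,920
  £191,000 × 19% = £36,290
  £174,000 × 28% = £48,720
  £115,500 × 37% = £42,735
  → £144,665

Tentative minimum tax:
  Base (financial-statement income): £650,000
  Less exemption £46,000 → base £604,000
  £604,000 × 11% = £66,440

£144,665 > £66,440, so the general income tax governs.

£144,665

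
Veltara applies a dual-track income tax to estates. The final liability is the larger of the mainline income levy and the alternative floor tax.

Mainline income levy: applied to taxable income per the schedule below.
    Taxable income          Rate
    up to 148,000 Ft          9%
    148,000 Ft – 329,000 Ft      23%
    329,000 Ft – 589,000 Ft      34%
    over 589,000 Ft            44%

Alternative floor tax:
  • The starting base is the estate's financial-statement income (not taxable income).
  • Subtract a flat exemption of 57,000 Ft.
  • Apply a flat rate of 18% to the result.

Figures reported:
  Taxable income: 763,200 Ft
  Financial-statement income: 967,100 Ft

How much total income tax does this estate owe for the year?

219,998 Ft

Alternative floor tax:
  Base (financial-statement income): 967,100 Ft
  Less exemption 57,000 Ft → base 910,100 Ft
  910,100 Ft × 18% = 163,818 Ft

Mainline income levy:
  148,000 Ft × 9% = 13,320 Ft
  181,000 Ft × 23% = 41,630 Ft
  260,000 Ft × 34% = 88,400 Ft
  174,200 Ft × 44% = 76,648 Ft
  → 219,998 Ft

219,998 Ft > 163,818 Ft, so the mainline income levy governs.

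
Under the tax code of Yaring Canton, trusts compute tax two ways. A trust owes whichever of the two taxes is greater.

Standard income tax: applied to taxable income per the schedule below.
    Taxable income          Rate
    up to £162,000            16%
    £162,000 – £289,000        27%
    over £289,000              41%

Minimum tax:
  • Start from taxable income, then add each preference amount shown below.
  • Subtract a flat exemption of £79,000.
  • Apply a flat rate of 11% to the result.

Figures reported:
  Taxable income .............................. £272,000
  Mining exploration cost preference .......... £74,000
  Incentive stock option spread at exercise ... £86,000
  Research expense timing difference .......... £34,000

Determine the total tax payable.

£55,620

Standard income tax:
  £162,000 × 16% = £25,920
  £110,000 × 27% = £29,700
  → £55,620

Minimum tax:
  Adjusted income: £272,000 + £74,000 + £86,000 + £34,000 = £466,000
  Less exemption £79,000 → base £387,000
  £387,000 × 11% = £42,570

£55,620 > £42,570, so the standard income tax governs.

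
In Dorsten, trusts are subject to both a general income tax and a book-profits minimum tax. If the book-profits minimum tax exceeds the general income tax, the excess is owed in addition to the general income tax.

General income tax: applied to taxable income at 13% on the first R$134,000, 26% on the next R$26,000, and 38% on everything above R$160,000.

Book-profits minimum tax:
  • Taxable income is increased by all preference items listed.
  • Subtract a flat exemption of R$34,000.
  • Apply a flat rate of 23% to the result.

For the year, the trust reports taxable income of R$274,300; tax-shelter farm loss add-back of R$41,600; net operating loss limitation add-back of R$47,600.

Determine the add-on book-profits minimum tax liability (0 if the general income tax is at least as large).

Book-profits minimum tax:
  Adjusted income: R$274,300 + R$41,600 + R$47,600 = R$363,500
  Less exemption R$34,000 → base R$329,500
  R$329,500 × 23% = R$75,785

General income tax:
  R$134,000 × 13% = R$17,420
  R$26,000 × 26% = R$6,760
  R$114,300 × 38% = R$43,434
  → R$67,614

Excess of book-profits minimum tax over general income tax: R$75,785 − R$67,614 = R$8,171.

R$8,171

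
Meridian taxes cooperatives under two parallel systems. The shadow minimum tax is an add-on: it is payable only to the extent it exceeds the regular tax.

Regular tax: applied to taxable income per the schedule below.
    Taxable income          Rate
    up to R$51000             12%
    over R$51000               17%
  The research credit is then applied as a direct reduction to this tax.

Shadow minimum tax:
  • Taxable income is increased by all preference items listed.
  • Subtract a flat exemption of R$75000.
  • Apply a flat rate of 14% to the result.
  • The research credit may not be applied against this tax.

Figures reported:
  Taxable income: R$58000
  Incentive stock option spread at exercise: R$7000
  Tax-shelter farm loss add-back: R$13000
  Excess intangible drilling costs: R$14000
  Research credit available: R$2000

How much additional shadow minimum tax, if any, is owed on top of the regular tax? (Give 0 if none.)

Regular tax:
  R$51000 × 12% = R$6120
  R$7000 × 17% = R$1190
  → R$7310
  Less research credit R$2000 → R$5310

Shadow minimum tax:
  Adjusted income: R$58000 + R$7000 + R$13000 + R$14000 = R$92000
  Less exemption R$75000 → base R$17000
  R$17000 × 14% = R$2380

R$2380 ≤ R$5310, so no add-on is due.

R$0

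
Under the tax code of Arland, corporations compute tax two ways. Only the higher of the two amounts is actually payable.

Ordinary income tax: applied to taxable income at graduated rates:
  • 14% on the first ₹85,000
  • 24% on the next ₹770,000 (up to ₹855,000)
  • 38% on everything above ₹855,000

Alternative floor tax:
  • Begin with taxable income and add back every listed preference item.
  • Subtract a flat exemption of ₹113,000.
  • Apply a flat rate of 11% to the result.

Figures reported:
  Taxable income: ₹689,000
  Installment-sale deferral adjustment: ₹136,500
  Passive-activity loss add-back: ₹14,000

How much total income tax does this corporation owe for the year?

₹156,860

Ordinary income tax:
  ₹85,000 × 14% = ₹11,900
  ₹604,000 × 24% = ₹144,960
  → ₹156,860

Alternative floor tax:
  Adjusted income: ₹689,000 + ₹136,500 + ₹14,000 = ₹839,500
  Less exemption ₹113,000 → base ₹726,500
  ₹726,500 × 11% = ₹79,915

₹156,860 > ₹79,915, so the ordinary income tax governs.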